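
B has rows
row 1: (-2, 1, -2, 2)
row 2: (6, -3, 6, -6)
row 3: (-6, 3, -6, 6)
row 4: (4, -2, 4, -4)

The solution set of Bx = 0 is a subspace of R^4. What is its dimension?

3

Row reduce to echelon form.
R2 ← R2 + (3)·R1: [0, 0, 0, 0]
R3 ← R3 − (3)·R1: [0, 0, 0, 0]
R4 ← R4 + (2)·R1: [0, 0, 0, 0]
1 nonzero row, so rank(B) = 1.
B has 4 columns; by rank–nullity, nullity = 4 − 1 = 3.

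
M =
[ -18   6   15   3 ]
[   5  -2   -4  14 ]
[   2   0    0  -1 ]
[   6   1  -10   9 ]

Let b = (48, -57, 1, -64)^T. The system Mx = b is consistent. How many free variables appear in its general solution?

Row reduce the augmented matrix [M | b].
R2 ← R2 + (5/18)·R1: [0, -1/3, 1/6, 89/6, -131/3]
R3 ← R3 + (1/9)·R1: [0, 2/3, 5/3, -2/3, 19/3]
R4 ← R4 + (1/3)·R1: [0, 3, -5, 10, -48]
R3 ← R3 + (2)·R2: [0, 0, 2, 29, -81]
R4 ← R4 + (9)·R2: [0, 0, -7/2, 287/2, -441]
R4 ← R4 + (7/4)·R3: [0, 0, 0, 777/4, -2331/4]
The echelon form has 4 nonzero rows, and every pivot lies in the first 4 columns, so rank(M) = rank([M|b]) = 4.
The system is consistent.
Free variables = (unknowns) − (rank) = 4 − 4 = 0.

0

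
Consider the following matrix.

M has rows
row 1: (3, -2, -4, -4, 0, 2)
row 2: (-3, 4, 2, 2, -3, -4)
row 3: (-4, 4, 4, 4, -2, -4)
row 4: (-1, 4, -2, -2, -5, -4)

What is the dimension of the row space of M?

Row reduce to echelon form.
R2 ← R2 + R1: [0, 2, -2, -2, -3, -2]
R3 ← R3 + (4/3)·R1: [0, 4/3, -4/3, -4/3, -2, -4/3]
R4 ← R4 + (1/3)·R1: [0, 10/3, -10/3, -10/3, -5, -10/3]
R3 ← R3 − (2/3)·R2: [0, 0, 0, 0, 0, 0]
R4 ← R4 − (5/3)·R2: [0, 0, 0, 0, 0, 0]
Echelon form has 2 nonzero rows, so rank(M) = 2.
The row space has dimension equal to the rank: 2.

2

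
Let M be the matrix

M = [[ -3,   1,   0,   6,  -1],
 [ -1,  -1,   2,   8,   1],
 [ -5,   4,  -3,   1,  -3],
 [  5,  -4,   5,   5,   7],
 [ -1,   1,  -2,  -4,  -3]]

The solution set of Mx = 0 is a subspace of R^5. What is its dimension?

Row reduce to echelon form.
R2 ← R2 − (1/3)·R1: [0, -4/3, 2, 6, 4/3]
R3 ← R3 − (5/3)·R1: [0, 7/3, -3, -9, -4/3]
R4 ← R4 + (5/3)·R1: [0, -7/3, 5, 15, 16/3]
R5 ← R5 − (1/3)·R1: [0, 2/3, -2, -6, -8/3]
R3 ← R3 + (7/4)·R2: [0, 0, 1/2, 3/2, 1]
R4 ← R4 − (7/4)·R2: [0, 0, 3/2, 9/2, 3]
R5 ← R5 + (1/2)·R2: [0, 0, -1, -3, -2]
R4 ← R4 − (3)·R3: [0, 0, 0, 0, 0]
R5 ← R5 + (2)·R3: [0, 0, 0, 0, 0]
3 nonzero rows, so rank(M) = 3.
M has 5 columns; by rank–nullity, nullity = 5 − 3 = 2.

2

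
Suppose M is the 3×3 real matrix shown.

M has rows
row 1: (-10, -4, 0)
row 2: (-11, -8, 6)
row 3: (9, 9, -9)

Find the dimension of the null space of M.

1

Row reduce to echelon form.
R2 ← R2 − (11/10)·R1: [0, -18/5, 6]
R3 ← R3 + (9/10)·R1: [0, 27/5, -9]
R3 ← R3 + (3/2)·R2: [0, 0, 0]
2 nonzero rows, so rank(M) = 2.
M has 3 columns; by rank–nullity, nullity = 3 − 2 = 1.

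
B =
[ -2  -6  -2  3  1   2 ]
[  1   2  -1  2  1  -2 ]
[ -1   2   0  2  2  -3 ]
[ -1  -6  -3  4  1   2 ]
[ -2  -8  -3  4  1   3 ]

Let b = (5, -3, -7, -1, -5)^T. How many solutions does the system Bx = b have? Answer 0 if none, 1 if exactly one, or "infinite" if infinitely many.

0

Row reduce the augmented matrix [B | b].
R2 ← R2 + (1/2)·R1: [0, -1, -2, 7/2, 3/2, -1, -1/2]
R3 ← R3 − (1/2)·R1: [0, 5, 1, 1/2, 3/2, -4, -19/2]
R4 ← R4 − (1/2)·R1: [0, -3, -2, 5/2, 1/2, 1, -7/2]
R5 ← R5 − R1: [0, -2, -1, 1, 0, 1, -10]
R3 ← R3 + (5)·R2: [0, 0, -9, 18, 9, -9, -12]
R4 ← R4 − (3)·R2: [0, 0, 4, -8, -4, 4, -2]
R5 ← R5 − (2)·R2: [0, 0, 3, -6, -3, 3, -9]
R4 ← R4 + (4/9)·R3: [0, 0, 0, 0, 0, 0, -22/3]
R5 ← R5 + (1/3)·R3: [0, 0, 0, 0, 0, 0, -13]
R5 ← R5 − (39/22)·R4: [0, 0, 0, 0, 0, 0, 0]
The echelon form has 4 nonzero rows; the last pivot sits in the augmented column, so rank(B) = 3 but rank([B|b]) = 4.
Since the ranks differ, the system is inconsistent.
It has no solutions.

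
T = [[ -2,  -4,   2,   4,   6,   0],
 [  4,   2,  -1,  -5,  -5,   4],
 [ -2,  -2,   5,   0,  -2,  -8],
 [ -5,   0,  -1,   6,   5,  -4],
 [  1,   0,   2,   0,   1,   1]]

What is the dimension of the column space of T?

Row reduce to echelon form.
R2 ← R2 + (2)·R1: [0, -6, 3, 3, 7, 4]
R3 ← R3 − R1: [0, 2, 3, -4, -8, -8]
R4 ← R4 − (5/2)·R1: [0, 10, -6, -4, -10, -4]
R5 ← R5 + (1/2)·R1: [0, -2, 3, 2, 4, 1]
R3 ← R3 + (1/3)·R2: [0, 0, 4, -3, -17/3, -20/3]
R4 ← R4 + (5/3)·R2: [0, 0, -1, 1, 5/3, 8/3]
R5 ← R5 − (1/3)·R2: [0, 0, 2, 1, 5/3, -1/3]
R4 ← R4 + (1/4)·R3: [0, 0, 0, 1/4, 1/4, 1]
R5 ← R5 − (1/2)·R3: [0, 0, 0, 5/2, 9/2, 3]
R5 ← R5 − (10)·R4: [0, 0, 0, 0, 2, -7]
Echelon form has 5 nonzero rows, so rank(T) = 5.
The column space has dimension equal to the rank: 5.

5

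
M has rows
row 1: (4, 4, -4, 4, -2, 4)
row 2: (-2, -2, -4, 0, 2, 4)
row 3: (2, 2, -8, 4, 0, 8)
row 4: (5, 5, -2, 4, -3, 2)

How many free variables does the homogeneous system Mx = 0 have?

4

Row reduce to echelon form.
R2 ← R2 + (1/2)·R1: [0, 0, -6, 2, 1, 6]
R3 ← R3 − (1/2)·R1: [0, 0, -6, 2, 1, 6]
R4 ← R4 − (5/4)·R1: [0, 0, 3, -1, -1/2, -3]
R3 ← R3 − R2: [0, 0, 0, 0, 0, 0]
R4 ← R4 + (1/2)·R2: [0, 0, 0, 0, 0, 0]
2 nonzero rows, so rank(M) = 2.
M has 6 columns; by rank–nullity, nullity = 6 − 2 = 4.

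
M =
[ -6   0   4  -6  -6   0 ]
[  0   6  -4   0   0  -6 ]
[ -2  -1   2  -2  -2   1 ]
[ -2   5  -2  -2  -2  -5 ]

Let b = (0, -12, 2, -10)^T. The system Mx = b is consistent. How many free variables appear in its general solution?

Row reduce the augmented matrix [M | b].
R3 ← R3 − (1/3)·R1: [0, -1, 2/3, 0, 0, 1, 2]
R4 ← R4 − (1/3)·R1: [0, 5, -10/3, 0, 0, -5, -10]
R3 ← R3 + (1/6)·R2: [0, 0, 0, 0, 0, 0, 0]
R4 ← R4 − (5/6)·R2: [0, 0, 0, 0, 0, 0, 0]
The echelon form has 2 nonzero rows, and every pivot lies in the first 6 columns, so rank(M) = rank([M|b]) = 2.
The system is consistent.
Free variables = (unknowns) − (rank) = 6 − 2 = 4.

4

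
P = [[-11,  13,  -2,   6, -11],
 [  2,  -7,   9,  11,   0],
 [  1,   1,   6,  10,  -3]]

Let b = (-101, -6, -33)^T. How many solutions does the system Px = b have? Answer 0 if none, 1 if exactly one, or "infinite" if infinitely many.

infinite

Row reduce the augmented matrix [P | b].
R2 ← R2 + (2/11)·R1: [0, -51/11, 95/11, 133/11, -2, -268/11]
R3 ← R3 + (1/11)·R1: [0, 24/11, 64/11, 116/11, -4, -464/11]
R3 ← R3 + (8/17)·R2: [0, 0, 168/17, 276/17, -84/17, -912/17]
The echelon form has 3 nonzero rows, and every pivot lies in the first 5 columns, so rank(P) = rank([P|b]) = 3.
The system is consistent.
rank = 3 < 5 unknowns, so there are infinitely many solutions.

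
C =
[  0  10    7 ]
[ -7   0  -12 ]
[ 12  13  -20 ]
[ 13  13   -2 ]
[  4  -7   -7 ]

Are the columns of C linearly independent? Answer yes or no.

Row reduce C to echelon form.
Swap R1 ↔ R2
R3 ← R3 + (12/7)·R1: [0, 13, -284/7]
R4 ← R4 + (13/7)·R1: [0, 13, -170/7]
R5 ← R5 + (4/7)·R1: [0, -7, -97/7]
R3 ← R3 − (13/10)·R2: [0, 0, -3477/70]
R4 ← R4 − (13/10)·R2: [0, 0, -2337/70]
R5 ← R5 + (7/10)·R2: [0, 0, -627/70]
R4 ← R4 − (41/61)·R3: [0, 0, 0]
R5 ← R5 − (11/61)·R3: [0, 0, 0]
3 pivots among 3 columns.
Every column is a pivot column, so the columns are linearly independent.

yes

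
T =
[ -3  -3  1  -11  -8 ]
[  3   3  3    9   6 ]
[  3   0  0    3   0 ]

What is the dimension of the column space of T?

3

Row reduce to echelon form.
R2 ← R2 + R1: [0, 0, 4, -2, -2]
R3 ← R3 + R1: [0, -3, 1, -8, -8]
Swap R2 ↔ R3
Echelon form has 3 nonzero rows, so rank(T) = 3.
The column space has dimension equal to the rank: 3.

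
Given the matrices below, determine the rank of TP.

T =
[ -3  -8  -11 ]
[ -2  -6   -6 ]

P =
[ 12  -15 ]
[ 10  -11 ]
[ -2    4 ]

2

First compute TP:
[[-94,  89],
 [-72,  72]]
Now row reduce the product.
R2 ← R2 − (36/47)·R1: [0, 180/47]
2 nonzero rows, so rank(TP) = 2.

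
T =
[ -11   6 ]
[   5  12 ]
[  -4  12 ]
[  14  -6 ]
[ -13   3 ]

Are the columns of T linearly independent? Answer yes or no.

Row reduce T to echelon form.
R2 ← R2 + (5/11)·R1: [0, 162/11]
R3 ← R3 − (4/11)·R1: [0, 108/11]
R4 ← R4 + (14/11)·R1: [0, 18/11]
R5 ← R5 − (13/11)·R1: [0, -45/11]
R3 ← R3 − (2/3)·R2: [0, 0]
R4 ← R4 − (1/9)·R2: [0, 0]
R5 ← R5 + (5/18)·R2: [0, 0]
2 pivots among 2 columns.
Every column is a pivot column, so the columns are linearly independent.

yes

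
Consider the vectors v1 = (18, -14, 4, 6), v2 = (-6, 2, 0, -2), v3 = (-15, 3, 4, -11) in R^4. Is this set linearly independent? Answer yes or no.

yes

Form the matrix with these vectors as rows and row reduce.
R2 ← R2 + (1/3)·R1: [0, -8/3, 4/3, 0]
R3 ← R3 + (5/6)·R1: [0, -26/3, 22/3, -6]
R3 ← R3 − (13/4)·R2: [0, 0, 3, -6]
3 nonzero rows, so the 3 vectors span a space of dimension 3.
Since 3 = 3, the vectors are linearly independent.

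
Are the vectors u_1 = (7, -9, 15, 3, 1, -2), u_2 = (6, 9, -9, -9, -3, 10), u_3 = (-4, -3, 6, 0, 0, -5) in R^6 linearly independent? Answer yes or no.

yes

Form the matrix with these vectors as rows and row reduce.
R2 ← R2 − (6/7)·R1: [0, 117/7, -153/7, -81/7, -27/7, 82/7]
R3 ← R3 + (4/7)·R1: [0, -57/7, 102/7, 12/7, 4/7, -43/7]
R3 ← R3 + (19/39)·R2: [0, 0, 51/13, -51/13, -17/13, -17/39]
3 nonzero rows, so the 3 vectors span a space of dimension 3.
Since 3 = 3, the vectors are linearly independent.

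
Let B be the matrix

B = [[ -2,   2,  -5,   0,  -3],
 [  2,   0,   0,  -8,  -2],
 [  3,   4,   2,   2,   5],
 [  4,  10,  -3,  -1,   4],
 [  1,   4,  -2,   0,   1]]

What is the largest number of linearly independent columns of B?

3

Row reduce to echelon form.
R2 ← R2 + R1: [0, 2, -5, -8, -5]
R3 ← R3 + (3/2)·R1: [0, 7, -11/2, 2, 1/2]
R4 ← R4 + (2)·R1: [0, 14, -13, -1, -2]
R5 ← R5 + (1/2)·R1: [0, 5, -9/2, 0, -1/2]
R3 ← R3 − (7/2)·R2: [0, 0, 12, 30, 18]
R4 ← R4 − (7)·R2: [0, 0, 22, 55, 33]
R5 ← R5 − (5/2)·R2: [0, 0, 8, 20, 12]
R4 ← R4 − (11/6)·R3: [0, 0, 0, 0, 0]
R5 ← R5 − (2/3)·R3: [0, 0, 0, 0, 0]
Echelon form has 3 nonzero rows, so rank(B) = 3.
The rank gives the maximum number of linearly independent columns: 3.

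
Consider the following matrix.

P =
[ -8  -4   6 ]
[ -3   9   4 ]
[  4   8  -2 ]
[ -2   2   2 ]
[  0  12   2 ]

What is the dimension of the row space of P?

2

Row reduce to echelon form.
R2 ← R2 − (3/8)·R1: [0, 21/2, 7/4]
R3 ← R3 + (1/2)·R1: [0, 6, 1]
R4 ← R4 − (1/4)·R1: [0, 3, 1/2]
R3 ← R3 − (4/7)·R2: [0, 0, 0]
R4 ← R4 − (2/7)·R2: [0, 0, 0]
R5 ← R5 − (8/7)·R2: [0, 0, 0]
Echelon form has 2 nonzero rows, so rank(P) = 2.
The row space has dimension equal to the rank: 2.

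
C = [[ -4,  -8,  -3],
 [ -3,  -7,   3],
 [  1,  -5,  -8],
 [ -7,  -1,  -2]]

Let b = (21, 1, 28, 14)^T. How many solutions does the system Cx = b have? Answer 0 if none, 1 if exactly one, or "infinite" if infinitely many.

Row reduce the augmented matrix [C | b].
R2 ← R2 − (3/4)·R1: [0, -1, 21/4, -59/4]
R3 ← R3 + (1/4)·R1: [0, -7, -35/4, 133/4]
R4 ← R4 − (7/4)·R1: [0, 13, 13/4, -91/4]
R3 ← R3 − (7)·R2: [0, 0, -91/2, 273/2]
R4 ← R4 + (13)·R2: [0, 0, 143/2, -429/2]
R4 ← R4 + (11/7)·R3: [0, 0, 0, 0]
The echelon form has 3 nonzero rows, and every pivot lies in the first 3 columns, so rank(C) = rank([C|b]) = 3.
The system is consistent.
rank = 3 = number of unknowns, so the solution is unique.

1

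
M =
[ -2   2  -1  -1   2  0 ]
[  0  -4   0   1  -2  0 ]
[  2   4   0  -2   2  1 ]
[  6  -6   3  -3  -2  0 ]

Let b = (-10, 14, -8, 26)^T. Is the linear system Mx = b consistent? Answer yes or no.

Row reduce the augmented matrix [M | b].
R3 ← R3 + R1: [0, 6, -1, -3, 4, 1, -18]
R4 ← R4 + (3)·R1: [0, 0, 0, -6, 4, 0, -4]
R3 ← R3 + (3/2)·R2: [0, 0, -1, -3/2, 1, 1, 3]
The echelon form has 4 nonzero rows, and every pivot lies in the first 6 columns, so rank(M) = rank([M|b]) = 4.
The system is consistent.

yes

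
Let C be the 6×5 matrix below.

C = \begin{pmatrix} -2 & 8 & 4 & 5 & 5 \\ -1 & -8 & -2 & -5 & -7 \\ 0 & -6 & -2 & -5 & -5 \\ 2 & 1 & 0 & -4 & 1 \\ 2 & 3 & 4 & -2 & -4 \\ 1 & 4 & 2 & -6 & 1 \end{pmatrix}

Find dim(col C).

Row reduce to echelon form.
R2 ← R2 − (1/2)·R1: [0, -12, -4, -15/2, -19/2]
R4 ← R4 + R1: [0, 9, 4, 1, 6]
R5 ← R5 + R1: [0, 11, 8, 3, 1]
R6 ← R6 + (1/2)·R1: [0, 8, 4, -7/2, 7/2]
R3 ← R3 − (1/2)·R2: [0, 0, 0, -5/4, -1/4]
R4 ← R4 + (3/4)·R2: [0, 0, 1, -37/8, -9/8]
R5 ← R5 + (11/12)·R2: [0, 0, 13/3, -31/8, -185/24]
R6 ← R6 + (2/3)·R2: [0, 0, 4/3, -17/2, -17/6]
Swap R3 ↔ R4
R5 ← R5 − (13/3)·R3: [0, 0, 0, 97/6, -17/6]
R6 ← R6 − (4/3)·R3: [0, 0, 0, -7/3, -4/3]
R5 ← R5 + (194/15)·R4: [0, 0, 0, 0, -91/15]
R6 ← R6 − (28/15)·R4: [0, 0, 0, 0, -13/15]
R6 ← R6 − (1/7)·R5: [0, 0, 0, 0, 0]
Echelon form has 5 nonzero rows, so rank(C) = 5.
The column space has dimension equal to the rank: 5.

5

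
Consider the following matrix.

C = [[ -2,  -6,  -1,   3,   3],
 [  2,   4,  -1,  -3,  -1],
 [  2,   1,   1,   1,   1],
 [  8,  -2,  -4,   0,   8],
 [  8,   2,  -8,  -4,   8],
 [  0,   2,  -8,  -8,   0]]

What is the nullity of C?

Row reduce to echelon form.
R2 ← R2 + R1: [0, -2, -2, 0, 2]
R3 ← R3 + R1: [0, -5, 0, 4, 4]
R4 ← R4 + (4)·R1: [0, -26, -8, 12, 20]
R5 ← R5 + (4)·R1: [0, -22, -12, 8, 20]
R3 ← R3 − (5/2)·R2: [0, 0, 5, 4, -1]
R4 ← R4 − (13)·R2: [0, 0, 18, 12, -6]
R5 ← R5 − (11)·R2: [0, 0, 10, 8, -2]
R6 ← R6 + R2: [0, 0, -10, -8, 2]
R4 ← R4 − (18/5)·R3: [0, 0, 0, -12/5, -12/5]
R5 ← R5 − (2)·R3: [0, 0, 0, 0, 0]
R6 ← R6 + (2)·R3: [0, 0, 0, 0, 0]
4 nonzero rows, so rank(C) = 4.
C has 5 columns; by rank–nullity, nullity = 5 − 4 = 1.

1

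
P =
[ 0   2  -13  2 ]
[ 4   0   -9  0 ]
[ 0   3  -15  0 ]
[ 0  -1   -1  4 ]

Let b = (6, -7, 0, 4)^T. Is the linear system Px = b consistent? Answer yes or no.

no

Row reduce the augmented matrix [P | b].
Swap R1 ↔ R2
R3 ← R3 − (3/2)·R2: [0, 0, 9/2, -3, -9]
R4 ← R4 + (1/2)·R2: [0, 0, -15/2, 5, 7]
R4 ← R4 + (5/3)·R3: [0, 0, 0, 0, -8]
The echelon form has 4 nonzero rows; the last pivot sits in the augmented column, so rank(P) = 3 but rank([P|b]) = 4.
Since the ranks differ, the system is inconsistent.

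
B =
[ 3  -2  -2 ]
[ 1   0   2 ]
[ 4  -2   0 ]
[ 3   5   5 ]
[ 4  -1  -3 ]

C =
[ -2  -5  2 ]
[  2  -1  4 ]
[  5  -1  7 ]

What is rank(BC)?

3

First compute BC:
[[-20, -11, -16],
 [  8,  -7,  16],
 [-12, -18,   0],
 [ 29, -25,  61],
 [-25, -16, -17]]
Now row reduce the product.
R2 ← R2 + (2/5)·R1: [0, -57/5, 48/5]
R3 ← R3 − (3/5)·R1: [0, -57/5, 48/5]
R4 ← R4 + (29/20)·R1: [0, -819/20, 189/5]
R5 ← R5 − (5/4)·R1: [0, -9/4, 3]
R3 ← R3 − R2: [0, 0, 0]
R4 ← R4 − (273/76)·R2: [0, 0, 63/19]
R5 ← R5 − (15/76)·R2: [0, 0, 21/19]
Swap R3 ↔ R4
R5 ← R5 − (1/3)·R3: [0, 0, 0]
3 nonzero rows, so rank(BC) = 3.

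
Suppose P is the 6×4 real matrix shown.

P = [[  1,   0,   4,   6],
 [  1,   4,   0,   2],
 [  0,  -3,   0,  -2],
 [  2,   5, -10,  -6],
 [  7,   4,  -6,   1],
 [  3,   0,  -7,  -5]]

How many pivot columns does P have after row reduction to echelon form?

Row reduce to echelon form.
R2 ← R2 − R1: [0, 4, -4, -4]
R4 ← R4 − (2)·R1: [0, 5, -18, -18]
R5 ← R5 − (7)·R1: [0, 4, -34, -41]
R6 ← R6 − (3)·R1: [0, 0, -19, -23]
R3 ← R3 + (3/4)·R2: [0, 0, -3, -5]
R4 ← R4 − (5/4)·R2: [0, 0, -13, -13]
R5 ← R5 − R2: [0, 0, -30, -37]
R4 ← R4 − (13/3)·R3: [0, 0, 0, 26/3]
R5 ← R5 − (10)·R3: [0, 0, 0, 13]
R6 ← R6 − (19/3)·R3: [0, 0, 0, 26/3]
R5 ← R5 − (3/2)·R4: [0, 0, 0, 0]
R6 ← R6 − R4: [0, 0, 0, 0]
Echelon form has 4 nonzero rows, so rank(P) = 4.
Each nonzero row contributes one pivot column: 4 pivot columns.

4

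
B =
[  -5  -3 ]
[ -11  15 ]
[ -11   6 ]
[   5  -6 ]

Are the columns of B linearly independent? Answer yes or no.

Row reduce B to echelon form.
R2 ← R2 − (11/5)·R1: [0, 108/5]
R3 ← R3 − (11/5)·R1: [0, 63/5]
R4 ← R4 + R1: [0, -9]
R3 ← R3 − (7/12)·R2: [0, 0]
R4 ← R4 + (5/12)·R2: [0, 0]
2 pivots among 2 columns.
Every column is a pivot column, so the columns are linearly independent.

yes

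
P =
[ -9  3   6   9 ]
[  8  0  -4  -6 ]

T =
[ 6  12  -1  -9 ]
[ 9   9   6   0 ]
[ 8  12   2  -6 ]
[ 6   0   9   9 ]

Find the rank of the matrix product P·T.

First compute PT:
[[ 75,  -9, 120, 126],
 [-20,  48, -70, -102]]
Now row reduce the product.
R2 ← R2 + (4/15)·R1: [0, 228/5, -38, -342/5]
2 nonzero rows, so rank(PT) = 2.

2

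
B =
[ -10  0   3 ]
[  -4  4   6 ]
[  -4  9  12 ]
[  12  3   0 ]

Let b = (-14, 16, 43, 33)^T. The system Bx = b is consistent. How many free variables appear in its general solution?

Row reduce the augmented matrix [B | b].
R2 ← R2 − (2/5)·R1: [0, 4, 24/5, 108/5]
R3 ← R3 − (2/5)·R1: [0, 9, 54/5, 243/5]
R4 ← R4 + (6/5)·R1: [0, 3, 18/5, 81/5]
R3 ← R3 − (9/4)·R2: [0, 0, 0, 0]
R4 ← R4 − (3/4)·R2: [0, 0, 0, 0]
The echelon form has 2 nonzero rows, and every pivot lies in the first 3 columns, so rank(B) = rank([B|b]) = 2.
The system is consistent.
Free variables = (unknowns) − (rank) = 3 − 2 = 1.

1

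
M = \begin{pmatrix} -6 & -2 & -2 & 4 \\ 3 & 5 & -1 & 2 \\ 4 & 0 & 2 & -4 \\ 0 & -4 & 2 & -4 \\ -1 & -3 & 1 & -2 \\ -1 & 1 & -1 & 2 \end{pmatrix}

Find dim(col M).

Row reduce to echelon form.
R2 ← R2 + (1/2)·R1: [0, 4, -2, 4]
R3 ← R3 + (2/3)·R1: [0, -4/3, 2/3, -4/3]
R5 ← R5 − (1/6)·R1: [0, -8/3, 4/3, -8/3]
R6 ← R6 − (1/6)·R1: [0, 4/3, -2/3, 4/3]
R3 ← R3 + (1/3)·R2: [0, 0, 0, 0]
R4 ← R4 + R2: [0, 0, 0, 0]
R5 ← R5 + (2/3)·R2: [0, 0, 0, 0]
R6 ← R6 − (1/3)·R2: [0, 0, 0, 0]
Echelon form has 2 nonzero rows, so rank(M) = 2.
The column space has dimension equal to the rank: 2.

2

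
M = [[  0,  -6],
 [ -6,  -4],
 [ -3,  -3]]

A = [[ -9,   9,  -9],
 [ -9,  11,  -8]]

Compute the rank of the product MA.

2

First compute MA:
[[ 54, -66,  48],
 [ 90, -98,  86],
 [ 54, -60,  51]]
Now row reduce the product.
R2 ← R2 − (5/3)·R1: [0, 12, 6]
R3 ← R3 − R1: [0, 6, 3]
R3 ← R3 − (1/2)·R2: [0, 0, 0]
2 nonzero rows, so rank(MA) = 2.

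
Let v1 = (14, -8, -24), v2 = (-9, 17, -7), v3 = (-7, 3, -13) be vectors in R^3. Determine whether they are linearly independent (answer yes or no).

Form the matrix with these vectors as rows and row reduce.
R2 ← R2 + (9/14)·R1: [0, 83/7, -157/7]
R3 ← R3 + (1/2)·R1: [0, -1, -25]
R3 ← R3 + (7/83)·R2: [0, 0, -2232/83]
3 nonzero rows, so the 3 vectors span a space of dimension 3.
Since 3 = 3, the vectors are linearly independent.

yes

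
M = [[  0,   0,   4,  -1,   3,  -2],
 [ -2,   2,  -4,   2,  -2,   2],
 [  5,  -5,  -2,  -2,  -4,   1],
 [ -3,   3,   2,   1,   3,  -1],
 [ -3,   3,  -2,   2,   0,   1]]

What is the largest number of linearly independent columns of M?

2

Row reduce to echelon form.
Swap R1 ↔ R2
R3 ← R3 + (5/2)·R1: [0, 0, -12, 3, -9, 6]
R4 ← R4 − (3/2)·R1: [0, 0, 8, -2, 6, -4]
R5 ← R5 − (3/2)·R1: [0, 0, 4, -1, 3, -2]
R3 ← R3 + (3)·R2: [0, 0, 0, 0, 0, 0]
R4 ← R4 − (2)·R2: [0, 0, 0, 0, 0, 0]
R5 ← R5 − R2: [0, 0, 0, 0, 0, 0]
Echelon form has 2 nonzero rows, so rank(M) = 2.
The rank gives the maximum number of linearly independent columns: 2.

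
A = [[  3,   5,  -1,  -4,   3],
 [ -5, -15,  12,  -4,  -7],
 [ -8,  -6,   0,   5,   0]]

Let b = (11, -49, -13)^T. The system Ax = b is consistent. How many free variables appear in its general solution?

Row reduce the augmented matrix [A | b].
R2 ← R2 + (5/3)·R1: [0, -20/3, 31/3, -32/3, -2, -92/3]
R3 ← R3 + (8/3)·R1: [0, 22/3, -8/3, -17/3, 8, 49/3]
R3 ← R3 + (11/10)·R2: [0, 0, 87/10, -87/5, 29/5, -87/5]
The echelon form has 3 nonzero rows, and every pivot lies in the first 5 columns, so rank(A) = rank([A|b]) = 3.
The system is consistent.
Free variables = (unknowns) − (rank) = 5 − 3 = 2.

2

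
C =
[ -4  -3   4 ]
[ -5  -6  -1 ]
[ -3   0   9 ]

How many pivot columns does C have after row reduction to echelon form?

2

Row reduce to echelon form.
R2 ← R2 − (5/4)·R1: [0, -9/4, -6]
R3 ← R3 − (3/4)·R1: [0, 9/4, 6]
R3 ← R3 + R2: [0, 0, 0]
Echelon form has 2 nonzero rows, so rank(C) = 2.
Each nonzero row contributes one pivot column: 2 pivot columns.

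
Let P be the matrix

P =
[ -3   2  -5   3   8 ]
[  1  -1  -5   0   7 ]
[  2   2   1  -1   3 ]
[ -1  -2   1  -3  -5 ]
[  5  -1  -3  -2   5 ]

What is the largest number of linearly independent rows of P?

5

Row reduce to echelon form.
R2 ← R2 + (1/3)·R1: [0, -1/3, -20/3, 1, 29/3]
R3 ← R3 + (2/3)·R1: [0, 10/3, -7/3, 1, 25/3]
R4 ← R4 − (1/3)·R1: [0, -8/3, 8/3, -4, -23/3]
R5 ← R5 + (5/3)·R1: [0, 7/3, -34/3, 3, 55/3]
R3 ← R3 + (10)·R2: [0, 0, -69, 11, 105]
R4 ← R4 − (8)·R2: [0, 0, 56, -12, -85]
R5 ← R5 + (7)·R2: [0, 0, -58, 10, 86]
R4 ← R4 + (56/69)·R3: [0, 0, 0, -212/69, 5/23]
R5 ← R5 − (58/69)·R3: [0, 0, 0, 52/69, -52/23]
R5 ← R5 + (13/53)·R4: [0, 0, 0, 0, -117/53]
Echelon form has 5 nonzero rows, so rank(P) = 5.
The rank gives the maximum number of linearly independent rows: 5.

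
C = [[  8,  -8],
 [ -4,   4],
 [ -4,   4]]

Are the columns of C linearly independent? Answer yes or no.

no

Row reduce C to echelon form.
R2 ← R2 + (1/2)·R1: [0, 0]
R3 ← R3 + (1/2)·R1: [0, 0]
1 pivot among 2 columns.
Only 1 < 2 pivot columns, so the columns are linearly dependent.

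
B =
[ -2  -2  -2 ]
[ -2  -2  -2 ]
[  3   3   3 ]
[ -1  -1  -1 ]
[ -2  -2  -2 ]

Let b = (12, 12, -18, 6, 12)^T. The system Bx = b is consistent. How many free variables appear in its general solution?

2

Row reduce the augmented matrix [B | b].
R2 ← R2 − R1: [0, 0, 0, 0]
R3 ← R3 + (3/2)·R1: [0, 0, 0, 0]
R4 ← R4 − (1/2)·R1: [0, 0, 0, 0]
R5 ← R5 − R1: [0, 0, 0, 0]
The echelon form has 1 nonzero rows, and every pivot lies in the first 3 columns, so rank(B) = rank([B|b]) = 1.
The system is consistent.
Free variables = (unknowns) − (rank) = 3 − 1 = 2.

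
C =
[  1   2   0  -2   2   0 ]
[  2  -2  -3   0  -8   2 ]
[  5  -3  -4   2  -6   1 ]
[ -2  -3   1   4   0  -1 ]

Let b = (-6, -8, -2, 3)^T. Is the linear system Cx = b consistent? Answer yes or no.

no

Row reduce the augmented matrix [C | b].
R2 ← R2 − (2)·R1: [0, -6, -3, 4, -12, 2, 4]
R3 ← R3 − (5)·R1: [0, -13, -4, 12, -16, 1, 28]
R4 ← R4 + (2)·R1: [0, 1, 1, 0, 4, -1, -9]
R3 ← R3 − (13/6)·R2: [0, 0, 5/2, 10/3, 10, -10/3, 58/3]
R4 ← R4 + (1/6)·R2: [0, 0, 1/2, 2/3, 2, -2/3, -25/3]
R4 ← R4 − (1/5)·R3: [0, 0, 0, 0, 0, 0, -61/5]
The echelon form has 4 nonzero rows; the last pivot sits in the augmented column, so rank(C) = 3 but rank([C|b]) = 4.
Since the ranks differ, the system is inconsistent.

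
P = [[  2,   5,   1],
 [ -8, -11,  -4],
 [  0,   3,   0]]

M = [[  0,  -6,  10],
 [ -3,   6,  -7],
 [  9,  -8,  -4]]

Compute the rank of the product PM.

2

First compute PM:
[[ -6,  10, -19],
 [ -3,  14,  13],
 [ -9,  18, -21]]
Now row reduce the product.
R2 ← R2 − (1/2)·R1: [0, 9, 45/2]
R3 ← R3 − (3/2)·R1: [0, 3, 15/2]
R3 ← R3 − (1/3)·R2: [0, 0, 0]
2 nonzero rows, so rank(PM) = 2.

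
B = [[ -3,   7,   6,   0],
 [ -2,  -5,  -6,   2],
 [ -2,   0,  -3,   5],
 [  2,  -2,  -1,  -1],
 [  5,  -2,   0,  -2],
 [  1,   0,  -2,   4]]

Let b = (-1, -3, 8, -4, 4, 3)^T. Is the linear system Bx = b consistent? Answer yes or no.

no

Row reduce the augmented matrix [B | b].
R2 ← R2 − (2/3)·R1: [0, -29/3, -10, 2, -7/3]
R3 ← R3 − (2/3)·R1: [0, -14/3, -7, 5, 26/3]
R4 ← R4 + (2/3)·R1: [0, 8/3, 3, -1, -14/3]
R5 ← R5 + (5/3)·R1: [0, 29/3, 10, -2, 7/3]
R6 ← R6 + (1/3)·R1: [0, 7/3, 0, 4, 8/3]
R3 ← R3 − (14/29)·R2: [0, 0, -63/29, 117/29, 284/29]
R4 ← R4 + (8/29)·R2: [0, 0, 7/29, -13/29, -154/29]
R5 ← R5 + R2: [0, 0, 0, 0, 0]
R6 ← R6 + (7/29)·R2: [0, 0, -70/29, 130/29, 61/29]
R4 ← R4 + (1/9)·R3: [0, 0, 0, 0, -38/9]
R6 ← R6 − (10/9)·R3: [0, 0, 0, 0, -79/9]
R6 ← R6 − (79/38)·R4: [0, 0, 0, 0, 0]
The echelon form has 4 nonzero rows; the last pivot sits in the augmented column, so rank(B) = 3 but rank([B|b]) = 4.
Since the ranks differ, the system is inconsistent.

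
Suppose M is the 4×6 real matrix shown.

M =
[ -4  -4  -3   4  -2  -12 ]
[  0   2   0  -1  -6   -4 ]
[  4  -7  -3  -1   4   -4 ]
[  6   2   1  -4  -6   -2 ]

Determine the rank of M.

4

Row reduce to echelon form.
R3 ← R3 + R1: [0, -11, -6, 3, 2, -16]
R4 ← R4 + (3/2)·R1: [0, -4, -7/2, 2, -9, -20]
R3 ← R3 + (11/2)·R2: [0, 0, -6, -5/2, -31, -38]
R4 ← R4 + (2)·R2: [0, 0, -7/2, 0, -21, -28]
R4 ← R4 − (7/12)·R3: [0, 0, 0, 35/24, -35/12, -35/6]
Echelon form has 4 nonzero rows, so rank(M) = 4.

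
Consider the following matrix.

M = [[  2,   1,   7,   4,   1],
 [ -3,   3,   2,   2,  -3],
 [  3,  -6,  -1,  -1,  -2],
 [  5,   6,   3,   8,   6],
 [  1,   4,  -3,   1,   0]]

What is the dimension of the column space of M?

Row reduce to echelon form.
R2 ← R2 + (3/2)·R1: [0, 9/2, 25/2, 8, -3/2]
R3 ← R3 − (3/2)·R1: [0, -15/2, -23/2, -7, -7/2]
R4 ← R4 − (5/2)·R1: [0, 7/2, -29/2, -2, 7/2]
R5 ← R5 − (1/2)·R1: [0, 7/2, -13/2, -1, -1/2]
R3 ← R3 + (5/3)·R2: [0, 0, 28/3, 19/3, -6]
R4 ← R4 − (7/9)·R2: [0, 0, -218/9, -74/9, 14/3]
R5 ← R5 − (7/9)·R2: [0, 0, -146/9, -65/9, 2/3]
R4 ← R4 + (109/42)·R3: [0, 0, 0, 115/14, -229/21]
R5 ← R5 + (73/42)·R3: [0, 0, 0, 53/14, -205/21]
R5 ← R5 − (53/115)·R4: [0, 0, 0, 0, -1634/345]
Echelon form has 5 nonzero rows, so rank(M) = 5.
The column space has dimension equal to the rank: 5.

5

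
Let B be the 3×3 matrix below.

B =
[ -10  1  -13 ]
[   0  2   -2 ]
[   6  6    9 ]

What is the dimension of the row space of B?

Row reduce to echelon form.
R3 ← R3 + (3/5)·R1: [0, 33/5, 6/5]
R3 ← R3 − (33/10)·R2: [0, 0, 39/5]
Echelon form has 3 nonzero rows, so rank(B) = 3.
The row space has dimension equal to the rank: 3.

3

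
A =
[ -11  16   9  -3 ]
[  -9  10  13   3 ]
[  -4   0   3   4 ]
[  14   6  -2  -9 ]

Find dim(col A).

4

Row reduce to echelon form.
R2 ← R2 − (9/11)·R1: [0, -34/11, 62/11, 60/11]
R3 ← R3 − (4/11)·R1: [0, -64/11, -3/11, 56/11]
R4 ← R4 + (14/11)·R1: [0, 290/11, 104/11, -141/11]
R3 ← R3 − (32/17)·R2: [0, 0, -185/17, -88/17]
R4 ← R4 + (145/17)·R2: [0, 0, 978/17, 573/17]
R4 ← R4 + (978/185)·R3: [0, 0, 0, 1173/185]
Echelon form has 4 nonzero rows, so rank(A) = 4.
The column space has dimension equal to the rank: 4.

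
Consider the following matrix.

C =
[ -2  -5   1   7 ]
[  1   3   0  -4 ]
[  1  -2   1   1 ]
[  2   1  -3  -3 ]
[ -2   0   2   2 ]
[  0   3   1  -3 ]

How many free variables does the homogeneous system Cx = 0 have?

1

Row reduce to echelon form.
R2 ← R2 + (1/2)·R1: [0, 1/2, 1/2, -1/2]
R3 ← R3 + (1/2)·R1: [0, -9/2, 3/2, 9/2]
R4 ← R4 + R1: [0, -4, -2, 4]
R5 ← R5 − R1: [0, 5, 1, -5]
R3 ← R3 + (9)·R2: [0, 0, 6, 0]
R4 ← R4 + (8)·R2: [0, 0, 2, 0]
R5 ← R5 − (10)·R2: [0, 0, -4, 0]
R6 ← R6 − (6)·R2: [0, 0, -2, 0]
R4 ← R4 − (1/3)·R3: [0, 0, 0, 0]
R5 ← R5 + (2/3)·R3: [0, 0, 0, 0]
R6 ← R6 + (1/3)·R3: [0, 0, 0, 0]
3 nonzero rows, so rank(C) = 3.
C has 4 columns; by rank–nullity, nullity = 4 − 3 = 1.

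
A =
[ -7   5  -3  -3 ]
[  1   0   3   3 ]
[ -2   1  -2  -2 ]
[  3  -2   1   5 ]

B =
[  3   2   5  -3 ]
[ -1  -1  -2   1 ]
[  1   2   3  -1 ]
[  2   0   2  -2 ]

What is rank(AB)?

First compute AB:
[[-35, -25, -60,  35],
 [ 12,   8,  20, -12],
 [-13,  -9, -22,  13],
 [ 22,  10,  32, -22]]
Now row reduce the product.
R2 ← R2 + (12/35)·R1: [0, -4/7, -4/7, 0]
R3 ← R3 − (13/35)·R1: [0, 2/7, 2/7, 0]
R4 ← R4 + (22/35)·R1: [0, -40/7, -40/7, 0]
R3 ← R3 + (1/2)·R2: [0, 0, 0, 0]
R4 ← R4 − (10)·R2: [0, 0, 0, 0]
2 nonzero rows, so rank(AB) = 2.

2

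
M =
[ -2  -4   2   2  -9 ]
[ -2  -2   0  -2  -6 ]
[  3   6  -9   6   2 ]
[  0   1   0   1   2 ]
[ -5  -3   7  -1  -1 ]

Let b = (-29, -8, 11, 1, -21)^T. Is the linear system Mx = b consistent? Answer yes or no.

Row reduce the augmented matrix [M | b].
R2 ← R2 − R1: [0, 2, -2, -4, 3, 21]
R3 ← R3 + (3/2)·R1: [0, 0, -6, 9, -23/2, -65/2]
R5 ← R5 − (5/2)·R1: [0, 7, 2, -6, 43/2, 103/2]
R4 ← R4 − (1/2)·R2: [0, 0, 1, 3, 1/2, -19/2]
R5 ← R5 − (7/2)·R2: [0, 0, 9, 8, 11, -22]
R4 ← R4 + (1/6)·R3: [0, 0, 0, 9/2, -17/12, -179/12]
R5 ← R5 + (3/2)·R3: [0, 0, 0, 43/2, -25/4, -283/4]
R5 ← R5 − (43/9)·R4: [0, 0, 0, 0, 14/27, 14/27]
The echelon form has 5 nonzero rows, and every pivot lies in the first 5 columns, so rank(M) = rank([M|b]) = 5.
The system is consistent.

yes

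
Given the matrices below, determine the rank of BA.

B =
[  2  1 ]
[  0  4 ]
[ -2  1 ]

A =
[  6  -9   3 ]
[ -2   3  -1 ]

First compute BA:
[[ 10, -15,   5],
 [ -8,  12,  -4],
 [-14,  21,  -7]]
Now row reduce the product.
R2 ← R2 + (4/5)·R1: [0, 0, 0]
R3 ← R3 + (7/5)·R1: [0, 0, 0]
1 nonzero row, so rank(BA) = 1.

1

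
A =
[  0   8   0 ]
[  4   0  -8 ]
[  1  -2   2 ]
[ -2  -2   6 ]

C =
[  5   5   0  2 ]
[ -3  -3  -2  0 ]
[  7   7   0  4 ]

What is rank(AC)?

3

First compute AC:
[[-24, -24, -16,   0],
 [-36, -36,   0, -24],
 [ 25,  25,   4,  10],
 [ 38,  38,   4,  20]]
Now row reduce the product.
R2 ← R2 − (3/2)·R1: [0, 0, 24, -24]
R3 ← R3 + (25/24)·R1: [0, 0, -38/3, 10]
R4 ← R4 + (19/12)·R1: [0, 0, -64/3, 20]
R3 ← R3 + (19/36)·R2: [0, 0, 0, -8/3]
R4 ← R4 + (8/9)·R2: [0, 0, 0, -4/3]
R4 ← R4 − (1/2)·R3: [0, 0, 0, 0]
3 nonzero rows, so rank(AC) = 3.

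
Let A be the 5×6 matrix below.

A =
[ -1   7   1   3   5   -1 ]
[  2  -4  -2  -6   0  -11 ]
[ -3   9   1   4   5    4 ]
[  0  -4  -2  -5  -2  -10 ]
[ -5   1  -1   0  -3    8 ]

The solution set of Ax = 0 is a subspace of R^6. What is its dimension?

Row reduce to echelon form.
R2 ← R2 + (2)·R1: [0, 10, 0, 0, 10, -13]
R3 ← R3 − (3)·R1: [0, -12, -2, -5, -10, 7]
R5 ← R5 − (5)·R1: [0, -34, -6, -15, -28, 13]
R3 ← R3 + (6/5)·R2: [0, 0, -2, -5, 2, -43/5]
R4 ← R4 + (2/5)·R2: [0, 0, -2, -5, 2, -76/5]
R5 ← R5 + (17/5)·R2: [0, 0, -6, -15, 6, -156/5]
R4 ← R4 − R3: [0, 0, 0, 0, 0, -33/5]
R5 ← R5 − (3)·R3: [0, 0, 0, 0, 0, -27/5]
R5 ← R5 − (9/11)·R4: [0, 0, 0, 0, 0, 0]
4 nonzero rows, so rank(A) = 4.
A has 6 columns; by rank–nullity, nullity = 6 − 4 = 2.

2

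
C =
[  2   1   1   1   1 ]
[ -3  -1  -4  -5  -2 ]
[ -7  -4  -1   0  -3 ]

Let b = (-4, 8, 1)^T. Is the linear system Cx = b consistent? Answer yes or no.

no

Row reduce the augmented matrix [C | b].
R2 ← R2 + (3/2)·R1: [0, 1/2, -5/2, -7/2, -1/2, 2]
R3 ← R3 + (7/2)·R1: [0, -1/2, 5/2, 7/2, 1/2, -13]
R3 ← R3 + R2: [0, 0, 0, 0, 0, -11]
The echelon form has 3 nonzero rows; the last pivot sits in the augmented column, so rank(C) = 2 but rank([C|b]) = 3.
Since the ranks differ, the system is inconsistent.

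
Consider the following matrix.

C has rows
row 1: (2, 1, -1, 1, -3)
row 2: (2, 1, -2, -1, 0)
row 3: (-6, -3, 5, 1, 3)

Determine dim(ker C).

3

Row reduce to echelon form.
R2 ← R2 − R1: [0, 0, -1, -2, 3]
R3 ← R3 + (3)·R1: [0, 0, 2, 4, -6]
R3 ← R3 + (2)·R2: [0, 0, 0, 0, 0]
2 nonzero rows, so rank(C) = 2.
C has 5 columns; by rank–nullity, nullity = 5 − 2 = 3.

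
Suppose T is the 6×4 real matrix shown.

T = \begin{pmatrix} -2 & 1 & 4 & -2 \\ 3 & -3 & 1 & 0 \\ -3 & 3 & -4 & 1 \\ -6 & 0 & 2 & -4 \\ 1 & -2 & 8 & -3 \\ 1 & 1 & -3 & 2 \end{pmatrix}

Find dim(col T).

3

Row reduce to echelon form.
R2 ← R2 + (3/2)·R1: [0, -3/2, 7, -3]
R3 ← R3 − (3/2)·R1: [0, 3/2, -10, 4]
R4 ← R4 − (3)·R1: [0, -3, -10, 2]
R5 ← R5 + (1/2)·R1: [0, -3/2, 10, -4]
R6 ← R6 + (1/2)·R1: [0, 3/2, -1, 1]
R3 ← R3 + R2: [0, 0, -3, 1]
R4 ← R4 − (2)·R2: [0, 0, -24, 8]
R5 ← R5 − R2: [0, 0, 3, -1]
R6 ← R6 + R2: [0, 0, 6, -2]
R4 ← R4 − (8)·R3: [0, 0, 0, 0]
R5 ← R5 + R3: [0, 0, 0, 0]
R6 ← R6 + (2)·R3: [0, 0, 0, 0]
Echelon form has 3 nonzero rows, so rank(T) = 3.
The column space has dimension equal to the rank: 3.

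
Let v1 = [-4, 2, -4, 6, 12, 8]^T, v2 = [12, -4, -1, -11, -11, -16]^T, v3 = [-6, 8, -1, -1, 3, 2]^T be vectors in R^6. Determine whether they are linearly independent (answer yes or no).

yes

Form the matrix with these vectors as rows and row reduce.
R2 ← R2 + (3)·R1: [0, 2, -13, 7, 25, 8]
R3 ← R3 − (3/2)·R1: [0, 5, 5, -10, -15, -10]
R3 ← R3 − (5/2)·R2: [0, 0, 75/2, -55/2, -155/2, -30]
3 nonzero rows, so the 3 vectors span a space of dimension 3.
Since 3 = 3, the vectors are linearly independent.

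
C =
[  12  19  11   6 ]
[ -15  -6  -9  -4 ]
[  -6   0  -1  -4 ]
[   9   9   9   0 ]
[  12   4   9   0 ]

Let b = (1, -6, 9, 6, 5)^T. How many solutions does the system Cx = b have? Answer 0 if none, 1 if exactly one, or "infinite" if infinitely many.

0

Row reduce the augmented matrix [C | b].
R2 ← R2 + (5/4)·R1: [0, 71/4, 19/4, 7/2, -19/4]
R3 ← R3 + (1/2)·R1: [0, 19/2, 9/2, -1, 19/2]
R4 ← R4 − (3/4)·R1: [0, -21/4, 3/4, -9/2, 21/4]
R5 ← R5 − R1: [0, -15, -2, -6, 4]
R3 ← R3 − (38/71)·R2: [0, 0, 139/71, -204/71, 855/71]
R4 ← R4 + (21/71)·R2: [0, 0, 153/71, -246/71, 273/71]
R5 ← R5 + (60/71)·R2: [0, 0, 143/71, -216/71, -1/71]
R4 ← R4 − (153/139)·R3: [0, 0, 0, -42/139, -1308/139]
R5 ← R5 − (143/139)·R3: [0, 0, 0, -12/139, -1724/139]
R5 ← R5 − (2/7)·R4: [0, 0, 0, 0, -68/7]
The echelon form has 5 nonzero rows; the last pivot sits in the augmented column, so rank(C) = 4 but rank([C|b]) = 5.
Since the ranks differ, the system is inconsistent.
It has no solutions.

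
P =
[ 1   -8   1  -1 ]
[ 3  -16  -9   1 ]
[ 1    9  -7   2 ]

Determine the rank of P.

3

Row reduce to echelon form.
R2 ← R2 − (3)·R1: [0, 8, -12, 4]
R3 ← R3 − R1: [0, 17, -8, 3]
R3 ← R3 − (17/8)·R2: [0, 0, 35/2, -11/2]
Echelon form has 3 nonzero rows, so rank(P) = 3.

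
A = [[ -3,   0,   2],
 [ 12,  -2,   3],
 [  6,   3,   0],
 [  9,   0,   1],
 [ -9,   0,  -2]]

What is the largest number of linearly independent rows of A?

3

Row reduce to echelon form.
R2 ← R2 + (4)·R1: [0, -2, 11]
R3 ← R3 + (2)·R1: [0, 3, 4]
R4 ← R4 + (3)·R1: [0, 0, 7]
R5 ← R5 − (3)·R1: [0, 0, -8]
R3 ← R3 + (3/2)·R2: [0, 0, 41/2]
R4 ← R4 − (14/41)·R3: [0, 0, 0]
R5 ← R5 + (16/41)·R3: [0, 0, 0]
Echelon form has 3 nonzero rows, so rank(A) = 3.
The rank gives the maximum number of linearly independent rows: 3.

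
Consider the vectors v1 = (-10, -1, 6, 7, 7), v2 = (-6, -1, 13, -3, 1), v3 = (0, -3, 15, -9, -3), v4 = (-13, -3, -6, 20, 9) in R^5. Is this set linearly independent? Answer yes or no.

yes

Form the matrix with these vectors as rows and row reduce.
R2 ← R2 − (3/5)·R1: [0, -2/5, 47/5, -36/5, -16/5]
R4 ← R4 − (13/10)·R1: [0, -17/10, -69/5, 109/10, -1/10]
R3 ← R3 − (15/2)·R2: [0, 0, -111/2, 45, 21]
R4 ← R4 − (17/4)·R2: [0, 0, -215/4, 83/2, 27/2]
R4 ← R4 − (215/222)·R3: [0, 0, 0, -77/37, -253/37]
4 nonzero rows, so the 4 vectors span a space of dimension 4.
Since 4 = 4, the vectors are linearly independent.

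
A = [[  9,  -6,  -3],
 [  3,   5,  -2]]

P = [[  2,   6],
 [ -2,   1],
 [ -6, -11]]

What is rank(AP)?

First compute AP:
[[ 48,  81],
 [  8,  45]]
Now row reduce the product.
R2 ← R2 − (1/6)·R1: [0, 63/2]
2 nonzero rows, so rank(AP) = 2.

2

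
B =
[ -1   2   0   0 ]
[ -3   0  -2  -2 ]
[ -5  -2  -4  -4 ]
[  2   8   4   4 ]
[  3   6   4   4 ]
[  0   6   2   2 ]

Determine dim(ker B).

Row reduce to echelon form.
R2 ← R2 − (3)·R1: [0, -6, -2, -2]
R3 ← R3 − (5)·R1: [0, -12, -4, -4]
R4 ← R4 + (2)·R1: [0, 12, 4, 4]
R5 ← R5 + (3)·R1: [0, 12, 4, 4]
R3 ← R3 − (2)·R2: [0, 0, 0, 0]
R4 ← R4 + (2)·R2: [0, 0, 0, 0]
R5 ← R5 + (2)·R2: [0, 0, 0, 0]
R6 ← R6 + R2: [0, 0, 0, 0]
2 nonzero rows, so rank(B) = 2.
B has 4 columns; by rank–nullity, nullity = 4 − 2 = 2.

2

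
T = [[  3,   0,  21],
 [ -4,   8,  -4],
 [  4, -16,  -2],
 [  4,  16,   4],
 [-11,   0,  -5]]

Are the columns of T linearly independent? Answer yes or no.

Row reduce T to echelon form.
R2 ← R2 + (4/3)·R1: [0, 8, 24]
R3 ← R3 − (4/3)·R1: [0, -16, -30]
R4 ← R4 − (4/3)·R1: [0, 16, -24]
R5 ← R5 + (11/3)·R1: [0, 0, 72]
R3 ← R3 + (2)·R2: [0, 0, 18]
R4 ← R4 − (2)·R2: [0, 0, -72]
R4 ← R4 + (4)·R3: [0, 0, 0]
R5 ← R5 − (4)·R3: [0, 0, 0]
3 pivots among 3 columns.
Every column is a pivot column, so the columns are linearly independent.

yes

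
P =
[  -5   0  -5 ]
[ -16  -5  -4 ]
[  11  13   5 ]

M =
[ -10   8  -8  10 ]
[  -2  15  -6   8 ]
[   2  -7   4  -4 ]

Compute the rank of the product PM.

3

First compute PM:
[[ 40,  -5,  20, -30],
 [162, -175, 142, -184],
 [-126, 248, -146, 194]]
Now row reduce the product.
R2 ← R2 − (81/20)·R1: [0, -619/4, 61, -125/2]
R3 ← R3 + (63/20)·R1: [0, 929/4, -83, 199/2]
R3 ← R3 + (929/619)·R2: [0, 0, 5292/619, 3528/619]
3 nonzero rows, so rank(PM) = 3.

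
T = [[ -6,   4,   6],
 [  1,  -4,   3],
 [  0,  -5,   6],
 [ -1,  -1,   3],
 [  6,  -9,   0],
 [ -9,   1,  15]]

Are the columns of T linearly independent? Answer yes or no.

no

Row reduce T to echelon form.
R2 ← R2 + (1/6)·R1: [0, -10/3, 4]
R4 ← R4 − (1/6)·R1: [0, -5/3, 2]
R5 ← R5 + R1: [0, -5, 6]
R6 ← R6 − (3/2)·R1: [0, -5, 6]
R3 ← R3 − (3/2)·R2: [0, 0, 0]
R4 ← R4 − (1/2)·R2: [0, 0, 0]
R5 ← R5 − (3/2)·R2: [0, 0, 0]
R6 ← R6 − (3/2)·R2: [0, 0, 0]
2 pivots among 3 columns.
Only 2 < 3 pivot columns, so the columns are linearly dependent.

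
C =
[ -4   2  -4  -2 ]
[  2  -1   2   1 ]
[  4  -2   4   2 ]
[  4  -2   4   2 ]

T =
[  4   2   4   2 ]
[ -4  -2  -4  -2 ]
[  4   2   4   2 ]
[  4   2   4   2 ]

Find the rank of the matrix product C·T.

First compute CT:
[[-48, -24, -48, -24],
 [ 24,  12,  24,  12],
 [ 48,  24,  48,  24],
 [ 48,  24,  48,  24]]
Now row reduce the product.
R2 ← R2 + (1/2)·R1: [0, 0, 0, 0]
R3 ← R3 + R1: [0, 0, 0, 0]
R4 ← R4 + R1: [0, 0, 0, 0]
1 nonzero row, so rank(CT) = 1.

1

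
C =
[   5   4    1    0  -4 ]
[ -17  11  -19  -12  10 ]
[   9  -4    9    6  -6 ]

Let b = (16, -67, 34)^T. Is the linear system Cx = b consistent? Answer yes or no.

Row reduce the augmented matrix [C | b].
R2 ← R2 + (17/5)·R1: [0, 123/5, -78/5, -12, -18/5, -63/5]
R3 ← R3 − (9/5)·R1: [0, -56/5, 36/5, 6, 6/5, 26/5]
R3 ← R3 + (56/123)·R2: [0, 0, 4/41, 22/41, -18/41, -22/41]
The echelon form has 3 nonzero rows, and every pivot lies in the first 5 columns, so rank(C) = rank([C|b]) = 3.
The system is consistent.

yes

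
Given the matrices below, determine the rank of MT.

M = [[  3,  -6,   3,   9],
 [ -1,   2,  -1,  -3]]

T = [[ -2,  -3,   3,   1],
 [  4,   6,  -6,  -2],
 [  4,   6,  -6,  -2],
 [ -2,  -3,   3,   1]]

1

First compute MT:
[[-36, -54,  54,  18],
 [ 12,  18, -18,  -6]]
Now row reduce the product.
R2 ← R2 + (1/3)·R1: [0, 0, 0, 0]
1 nonzero row, so rank(MT) = 1.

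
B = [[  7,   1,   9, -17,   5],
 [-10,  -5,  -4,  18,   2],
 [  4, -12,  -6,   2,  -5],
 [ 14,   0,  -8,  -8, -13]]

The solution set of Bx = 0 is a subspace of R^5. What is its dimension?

1

Row reduce to echelon form.
R2 ← R2 + (10/7)·R1: [0, -25/7, 62/7, -44/7, 64/7]
R3 ← R3 − (4/7)·R1: [0, -88/7, -78/7, 82/7, -55/7]
R4 ← R4 − (2)·R1: [0, -2, -26, 26, -23]
R3 ← R3 − (88/25)·R2: [0, 0, -1058/25, 846/25, -1001/25]
R4 ← R4 − (14/25)·R2: [0, 0, -774/25, 738/25, -703/25]
R4 ← R4 − (387/529)·R3: [0, 0, 0, 2520/529, 620/529]
4 nonzero rows, so rank(B) = 4.
B has 5 columns; by rank–nullity, nullity = 5 − 4 = 1.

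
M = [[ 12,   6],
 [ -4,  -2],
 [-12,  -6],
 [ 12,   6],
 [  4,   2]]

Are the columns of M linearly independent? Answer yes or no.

no

Row reduce M to echelon form.
R2 ← R2 + (1/3)·R1: [0, 0]
R3 ← R3 + R1: [0, 0]
R4 ← R4 − R1: [0, 0]
R5 ← R5 − (1/3)·R1: [0, 0]
1 pivot among 2 columns.
Only 1 < 2 pivot columns, so the columns are linearly dependent.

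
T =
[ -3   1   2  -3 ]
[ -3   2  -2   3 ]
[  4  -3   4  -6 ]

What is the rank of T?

Row reduce to echelon form.
R2 ← R2 − R1: [0, 1, -4, 6]
R3 ← R3 + (4/3)·R1: [0, -5/3, 20/3, -10]
R3 ← R3 + (5/3)·R2: [0, 0, 0, 0]
Echelon form has 2 nonzero rows, so rank(T) = 2.

2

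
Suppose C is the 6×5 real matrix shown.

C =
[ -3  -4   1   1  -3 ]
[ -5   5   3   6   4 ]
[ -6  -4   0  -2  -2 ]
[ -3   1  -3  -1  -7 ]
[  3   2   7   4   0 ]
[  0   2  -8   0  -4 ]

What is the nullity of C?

0

Row reduce to echelon form.
R2 ← R2 − (5/3)·R1: [0, 35/3, 4/3, 13/3, 9]
R3 ← R3 − (2)·R1: [0, 4, -2, -4, 4]
R4 ← R4 − R1: [0, 5, -4, -2, -4]
R5 ← R5 + R1: [0, -2, 8, 5, -3]
R3 ← R3 − (12/35)·R2: [0, 0, -86/35, -192/35, 32/35]
R4 ← R4 − (3/7)·R2: [0, 0, -32/7, -27/7, -55/7]
R5 ← R5 + (6/35)·R2: [0, 0, 288/35, 201/35, -51/35]
R6 ← R6 − (6/35)·R2: [0, 0, -288/35, -26/35, -194/35]
R4 ← R4 − (80/43)·R3: [0, 0, 0, 273/43, -411/43]
R5 ← R5 + (144/43)·R3: [0, 0, 0, -543/43, 69/43]
R6 ← R6 − (144/43)·R3: [0, 0, 0, 758/43, -370/43]
R5 ← R5 + (181/91)·R4: [0, 0, 0, 0, -1584/91]
R6 ← R6 − (758/273)·R4: [0, 0, 0, 0, 1632/91]
R6 ← R6 + (34/33)·R5: [0, 0, 0, 0, 0]
5 nonzero rows, so rank(C) = 5.
C has 5 columns; by rank–nullity, nullity = 5 − 5 = 0.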